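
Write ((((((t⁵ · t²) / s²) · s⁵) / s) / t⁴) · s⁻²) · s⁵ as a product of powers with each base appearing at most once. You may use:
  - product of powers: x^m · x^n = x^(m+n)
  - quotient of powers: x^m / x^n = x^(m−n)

s⁵t³

((((((t⁵ · t²) / s²) · s⁵) / s) / t⁴) · s⁻²) · s⁵
= (((((t⁷ / s²) · s⁵) / s) / t⁴) · s⁻²) · s⁵    [product of powers]
= s⁵t³    [quotient of powers; product of powers]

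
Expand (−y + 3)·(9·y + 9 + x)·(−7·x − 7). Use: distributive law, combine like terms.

63·x·y^2 + 63·y^2 − 119·x·y − 126·y + 7·x^2·y − 210·x − 189 − 21·x^2

(−y + 3)·(9·y + 9 + x)·(−7·x − 7)
= (−9·y^2 − 9·y − x·y + 27·y + 27 + 3·x)·(−7·x − 7)    [distributive law]
= (−9·y^2 + 18·y − x·y + 27 + 3·x)·(−7·x − 7)    [combine like terms]
= 63·x·y^2 + 63·y^2 − 126·x·y − 126·y + 7·x^2·y + 7·x·y − 189·x − 189 − 21·x^2 − 21·x    [distributive law]
= 63·x·y^2 + 63·y^2 − 119·x·y − 126·y + 7·x^2·y − 210·x − 189 − 21·x^2    [combine like terms]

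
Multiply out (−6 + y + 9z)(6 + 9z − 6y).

(−6 + y + 9z)(6 + 9z − 6y)
= −36 − 54z + 36y + 6y + 9yz − 6y² + 54z + 81z² − 54yz    [distributive law]
= −36 + 42y − 45yz − 6y² + 81z²    [combine like terms]

−36 + 42y − 45yz − 6y² + 81z²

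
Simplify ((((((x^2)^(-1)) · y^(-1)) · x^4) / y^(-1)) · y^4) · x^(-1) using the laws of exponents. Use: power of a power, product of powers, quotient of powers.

((((((x^2)^(-1)) · y^(-1)) · x^4) / y^(-1)) · y^4) · x^(-1)
= ((((x^(-2) · y^(-1)) · x^4) / y^(-1)) · y^4) · x^(-1)    [power of a power]
= xy^4    [quotient of powers; product of powers]

xy^4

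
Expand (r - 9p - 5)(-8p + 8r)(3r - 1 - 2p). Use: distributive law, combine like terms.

-256pr^2 + 280pr + 376p^2r + 24r^3 - 128r^2 - 152p^2 - 144p^3 - 40p + 40r

(r - 9p - 5)(-8p + 8r)(3r - 1 - 2p)
= (-8pr + 8r^2 + 72p^2 - 72pr + 40p - 40r)(3r - 1 - 2p)    [distributive law]
= (-80pr + 8r^2 + 72p^2 + 40p - 40r)(3r - 1 - 2p)    [combine like terms]
= -240pr^2 + 80pr + 160p^2r + 24r^3 - 8r^2 - 16pr^2 + 216p^2r - 72p^2 - 144p^3 + 120pr - 40p - 80p^2 - 120r^2 + 40r + 80pr    [distributive law]
= -256pr^2 + 280pr + 376p^2r + 24r^3 - 128r^2 - 152p^2 - 144p^3 - 40p + 40r    [combine like terms]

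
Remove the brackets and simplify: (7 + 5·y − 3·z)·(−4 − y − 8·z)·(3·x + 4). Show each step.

(7 + 5·y − 3·z)·(−4 − y − 8·z)·(3·x + 4)
= (−28 − 7·y − 56·z − 20·y − 5·y^2 − 40·y·z + 12·z + 3·y·z + 24·z^2)·(3·x + 4)    [distributive law]
= (−28 − 27·y − 44·z − 5·y^2 − 37·y·z + 24·z^2)·(3·x + 4)    [combine like terms]
= −84·x − 112 − 81·x·y − 108·y − 132·x·z − 176·z − 15·x·y^2 − 20·y^2 − 111·x·y·z − 148·y·z + 72·x·z^2 + 96·z^2    [distributive law]

−84·x − 112 − 81·x·y − 108·y − 132·x·z − 176·z − 15·x·y^2 − 20·y^2 − 111·x·y·z − 148·y·z + 72·x·z^2 + 96·z^2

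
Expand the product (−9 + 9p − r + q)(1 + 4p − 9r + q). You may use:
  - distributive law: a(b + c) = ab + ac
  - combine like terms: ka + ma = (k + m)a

−9 − 27p + 80r − 8q + 36p^2 − 85pr + 13pq + 9r^2 − 10qr + q^2

(−9 + 9p − r + q)(1 + 4p − 9r + q)
= −9 − 36p + 81r − 9q + 9p + 36p^2 − 81pr + 9pq − r − 4pr + 9r^2 − qr + q + 4pq − 9qr + q^2    [distributive law]
= −9 − 27p + 80r − 8q + 36p^2 − 85pr + 13pq + 9r^2 − 10qr + q^2    [combine like terms]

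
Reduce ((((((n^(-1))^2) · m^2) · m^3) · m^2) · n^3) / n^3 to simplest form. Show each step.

m^7n^(-2)

((((((n^(-1))^2) · m^2) · m^3) · m^2) · n^3) / n^3
= ((((n^(-2) · m^2) · m^3) · m^2) · n^3) / n^3    [power of a power]
= m^7n^(-2)    [quotient of powers; product of powers]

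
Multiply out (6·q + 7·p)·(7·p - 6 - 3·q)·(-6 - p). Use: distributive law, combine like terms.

(6·q + 7·p)·(7·p - 6 - 3·q)·(-6 - p)
= (42·p·q - 36·q - 18·q^2 + 49·p^2 - 42·p - 21·p·q)·(-6 - p)    [distributive law]
= (21·p·q - 36·q - 18·q^2 + 49·p^2 - 42·p)·(-6 - p)    [combine like terms]
= -126·p·q - 21·p^2·q + 216·q + 36·p·q + 108·q^2 + 18·p·q^2 - 294·p^2 - 49·p^3 + 252·p + 42·p^2    [distributive law]
= -90·p·q - 21·p^2·q + 216·q + 108·q^2 + 18·p·q^2 - 252·p^2 - 49·p^3 + 252·p    [combine like terms]

-90·p·q - 21·p^2·q + 216·q + 108·q^2 + 18·p·q^2 - 252·p^2 - 49·p^3 + 252·p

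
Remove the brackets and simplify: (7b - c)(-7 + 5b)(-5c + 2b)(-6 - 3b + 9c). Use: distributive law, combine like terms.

-1554bc - 549b^2c + 2286bc^2 + 588b^2 - 126b^3 + 1185b^3c - 1740b^2c^2 - 210b^4 + 210c^2 - 315c^3 + 225bc^3

(7b - c)(-7 + 5b)(-5c + 2b)(-6 - 3b + 9c)
= (-49b + 35b^2 + 7c - 5bc)(-5c + 2b)(-6 - 3b + 9c)    [distributive law]
= (245bc - 98b^2 - 175b^2c + 70b^3 - 35c^2 + 14bc + 25bc^2 - 10b^2c)(-6 - 3b + 9c)    [distributive law]
= (259bc - 98b^2 - 185b^2c + 70b^3 - 35c^2 + 25bc^2)(-6 - 3b + 9c)    [combine like terms]
= -1554bc - 777b^2c + 2331bc^2 + 588b^2 + 294b^3 - 882b^2c + 1110b^2c + 555b^3c - 1665b^2c^2 - 420b^3 - 210b^4 + 630b^3c + 210c^2 + 105bc^2 - 315c^3 - 150bc^2 - 75b^2c^2 + 225bc^3    [distributive law]
= -1554bc - 549b^2c + 2286bc^2 + 588b^2 - 126b^3 + 1185b^3c - 1740b^2c^2 - 210b^4 + 210c^2 - 315c^3 + 225bc^3    [combine like terms]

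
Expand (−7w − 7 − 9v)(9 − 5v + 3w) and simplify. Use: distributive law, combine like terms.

−84w + 8vw − 21w^2 − 63 − 46v + 45v^2

(−7w − 7 − 9v)(9 − 5v + 3w)
= −63w + 35vw − 21w^2 − 63 + 35v − 21w − 81v + 45v^2 − 27vw    [distributive law]
= −84w + 8vw − 21w^2 − 63 − 46v + 45v^2    [combine like terms]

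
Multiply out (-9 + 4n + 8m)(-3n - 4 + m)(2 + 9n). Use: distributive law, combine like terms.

346n + 75n² + 72 - 82m - 409mn - 108n³ - 180mn² + 16m² + 72m²n

(-9 + 4n + 8m)(-3n - 4 + m)(2 + 9n)
= (27n + 36 - 9m - 12n² - 16n + 4mn - 24mn - 32m + 8m²)(2 + 9n)    [distributive law]
= (11n + 36 - 41m - 12n² - 20mn + 8m²)(2 + 9n)    [combine like terms]
= 22n + 99n² + 72 + 324n - 82m - 369mn - 24n² - 108n³ - 40mn - 180mn² + 16m² + 72m²n    [distributive law]
= 346n + 75n² + 72 - 82m - 409mn - 108n³ - 180mn² + 16m² + 72m²n    [combine like terms]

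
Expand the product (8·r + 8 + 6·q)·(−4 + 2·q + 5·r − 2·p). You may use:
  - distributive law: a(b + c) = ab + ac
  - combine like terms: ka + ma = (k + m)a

(8·r + 8 + 6·q)·(−4 + 2·q + 5·r − 2·p)
= −32·r + 16·q·r + 40·r² − 16·p·r − 32 + 16·q + 40·r − 16·p − 24·q + 12·q² + 30·q·r − 12·p·q    [distributive law]
= 8·r + 46·q·r + 40·r² − 16·p·r − 32 − 8·q − 16·p + 12·q² − 12·p·q    [combine like terms]

8·r + 46·q·r + 40·r² − 16·p·r − 32 − 8·q − 16·p + 12·q² − 12·p·q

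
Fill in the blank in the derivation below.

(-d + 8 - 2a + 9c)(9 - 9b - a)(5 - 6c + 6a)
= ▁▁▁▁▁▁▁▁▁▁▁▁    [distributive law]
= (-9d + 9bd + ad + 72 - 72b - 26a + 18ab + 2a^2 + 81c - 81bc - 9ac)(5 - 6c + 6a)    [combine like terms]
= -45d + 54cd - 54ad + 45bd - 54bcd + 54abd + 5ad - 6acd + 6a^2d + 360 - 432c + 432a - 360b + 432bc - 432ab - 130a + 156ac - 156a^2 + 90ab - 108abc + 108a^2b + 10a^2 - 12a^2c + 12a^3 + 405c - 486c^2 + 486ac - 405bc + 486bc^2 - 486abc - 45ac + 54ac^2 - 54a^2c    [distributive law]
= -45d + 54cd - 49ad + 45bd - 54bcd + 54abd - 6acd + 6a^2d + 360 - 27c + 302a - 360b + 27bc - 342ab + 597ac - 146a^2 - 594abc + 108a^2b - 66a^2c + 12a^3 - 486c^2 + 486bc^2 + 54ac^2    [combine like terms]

Applying distributive law to the line above:

(-9d + 9bd + ad + 72 - 72b - 8a - 18a + 18ab + 2a^2 + 81c - 81bc - 9ac)(5 - 6c + 6a)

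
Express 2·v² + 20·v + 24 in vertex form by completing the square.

2(v + 5)² - 26

2·v² + 20·v + 24
= 2(v² + 10·v) + 24    [factor out 2 from the v-terms]
= 2(v² + 10·v + 25 - 25) + 24    [add and subtract 25 inside the bracket]
= 2(v + 5)² - 50 + 24    [perfect-square identity]
= 2(v + 5)² - 26    [combine constants]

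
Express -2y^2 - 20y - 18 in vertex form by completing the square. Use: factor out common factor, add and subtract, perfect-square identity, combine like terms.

-2(y + 5)^2 + 32

-2y^2 - 20y - 18
= -2(y^2 + 10y) - 18    [factor out -2 from the y-terms]
= -2(y^2 + 10y + 25 - 25) - 18    [add and subtract 25 inside the bracket]
= -2(y + 5)^2 + 50 - 18    [perfect-square identity]
= -2(y + 5)^2 + 32    [combine constants]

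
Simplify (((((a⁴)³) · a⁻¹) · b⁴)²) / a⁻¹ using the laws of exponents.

a²³b⁸

(((((a⁴)³) · a⁻¹) · b⁴)²) / a⁻¹
= (((((a⁴)³) · a⁻¹)²) · ((b⁴)²)) / a⁻¹    [power of a product]
= (((((a⁴)³)²) · ((a⁻¹)²)) · ((b⁴)²)) / a⁻¹    [power of a product]
= ((((a⁴)⁶) · ((a⁻¹)²)) · ((b⁴)²)) / a⁻¹    [power of a power]
= ((a²⁴ · ((a⁻¹)²)) · ((b⁴)²)) / a⁻¹    [power of a power]
= ((a²⁴ · a⁻²) · ((b⁴)²)) / a⁻¹    [power of a power]
= (a²² · ((b⁴)²)) / a⁻¹    [product of powers]
= (a²² · b⁸) / a⁻¹    [power of a power]
= a²³b⁸    [quotient of powers]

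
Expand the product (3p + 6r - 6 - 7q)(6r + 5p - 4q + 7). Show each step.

(3p + 6r - 6 - 7q)(6r + 5p - 4q + 7)
= 18pr + 15p² - 12pq + 21p + 36r² + 30pr - 24qr + 42r - 36r - 30p + 24q - 42 - 42qr - 35pq + 28q² - 49q    [distributive law]
= 48pr + 15p² - 47pq - 9p + 36r² - 66qr + 6r - 25q - 42 + 28q²    [combine like terms]

48pr + 15p² - 47pq - 9p + 36r² - 66qr + 6r - 25q - 42 + 28q²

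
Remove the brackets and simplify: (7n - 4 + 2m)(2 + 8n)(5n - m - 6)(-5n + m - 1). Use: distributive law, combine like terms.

1850n^3 - 160mn^2 + 86n^2 - 22m^2n + 206mn - 308n - 1400n^4 + 160mn^3 + 104m^2n^2 - 12m^2 + 64m - 48 - 4m^3 - 16m^3n

(7n - 4 + 2m)(2 + 8n)(5n - m - 6)(-5n + m - 1)
= (14n + 56n^2 - 8 - 32n + 4m + 16mn)(5n - m - 6)(-5n + m - 1)    [distributive law]
= (-18n + 56n^2 - 8 + 4m + 16mn)(5n - m - 6)(-5n + m - 1)    [combine like terms]
= (-90n^2 + 18mn + 108n + 280n^3 - 56mn^2 - 336n^2 - 40n + 8m + 48 + 20mn - 4m^2 - 24m + 80mn^2 - 16m^2n - 96mn)(-5n + m - 1)    [distributive law]
= (-426n^2 - 58mn + 68n + 280n^3 + 24mn^2 - 16m + 48 - 4m^2 - 16m^2n)(-5n + m - 1)    [combine like terms]
= 2130n^3 - 426mn^2 + 426n^2 + 290mn^2 - 58m^2n + 58mn - 340n^2 + 68mn - 68n - 1400n^4 + 280mn^3 - 280n^3 - 120mn^3 + 24m^2n^2 - 24mn^2 + 80mn - 16m^2 + 16m - 240n + 48m - 48 + 20m^2n - 4m^3 + 4m^2 + 80m^2n^2 - 16m^3n + 16m^2n    [distributive law]
= 1850n^3 - 160mn^2 + 86n^2 - 22m^2n + 206mn - 308n - 1400n^4 + 160mn^3 + 104m^2n^2 - 12m^2 + 64m - 48 - 4m^3 - 16m^3n    [combine like terms]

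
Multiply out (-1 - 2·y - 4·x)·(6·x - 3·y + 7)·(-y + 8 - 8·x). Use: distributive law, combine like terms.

122·x·y - 216·x + 80·x^2 + 59·y^2 - 81·y - 56 - 6·y^3 - 48·x·y^2 + 24·x^2·y + 192·x^3

(-1 - 2·y - 4·x)·(6·x - 3·y + 7)·(-y + 8 - 8·x)
= (-6·x + 3·y - 7 - 12·x·y + 6·y^2 - 14·y - 24·x^2 + 12·x·y - 28·x)·(-y + 8 - 8·x)    [distributive law]
= (-34·x - 11·y - 7 + 6·y^2 - 24·x^2)·(-y + 8 - 8·x)    [combine like terms]
= 34·x·y - 272·x + 272·x^2 + 11·y^2 - 88·y + 88·x·y + 7·y - 56 + 56·x - 6·y^3 + 48·y^2 - 48·x·y^2 + 24·x^2·y - 192·x^2 + 192·x^3    [distributive law]
= 122·x·y - 216·x + 80·x^2 + 59·y^2 - 81·y - 56 - 6·y^3 - 48·x·y^2 + 24·x^2·y + 192·x^3    [combine like terms]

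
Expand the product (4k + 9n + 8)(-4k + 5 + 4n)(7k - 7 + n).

-112k³ + 28k² - 156k²n + 364k + 667kn + 232kn² - 499n - 175n² + 36n³ - 280

(4k + 9n + 8)(-4k + 5 + 4n)(7k - 7 + n)
= (-16k² + 20k + 16kn - 36kn + 45n + 36n² - 32k + 40 + 32n)(7k - 7 + n)    [distributive law]
= (-16k² - 12k - 20kn + 77n + 36n² + 40)(7k - 7 + n)    [combine like terms]
= -112k³ + 112k² - 16k²n - 84k² + 84k - 12kn - 140k²n + 140kn - 20kn² + 539kn - 539n + 77n² + 252kn² - 252n² + 36n³ + 280k - 280 + 40n    [distributive law]
= -112k³ + 28k² - 156k²n + 364k + 667kn + 232kn² - 499n - 175n² + 36n³ - 280    [combine like terms]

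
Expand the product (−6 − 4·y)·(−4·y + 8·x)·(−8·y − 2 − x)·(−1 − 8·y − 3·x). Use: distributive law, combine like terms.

(−6 − 4·y)·(−4·y + 8·x)·(−8·y − 2 − x)·(−1 − 8·y − 3·x)
= (24·y − 48·x + 16·y^2 − 32·x·y)·(−8·y − 2 − x)·(−1 − 8·y − 3·x)    [distributive law]
= (−192·y^2 − 48·y − 24·x·y + 384·x·y + 96·x + 48·x^2 − 128·y^3 − 32·y^2 − 16·x·y^2 + 256·x·y^2 + 64·x·y + 32·x^2·y)·(−1 − 8·y − 3·x)    [distributive law]
= (−224·y^2 − 48·y + 424·x·y + 96·x + 48·x^2 − 128·y^3 + 240·x·y^2 + 32·x^2·y)·(−1 − 8·y − 3·x)    [combine like terms]
= 224·y^2 + 1792·y^3 + 672·x·y^2 + 48·y + 384·y^2 + 144·x·y − 424·x·y − 3392·x·y^2 − 1272·x^2·y − 96·x − 768·x·y − 288·x^2 − 48·x^2 − 384·x^2·y − 144·x^3 + 128·y^3 + 1024·y^4 + 384·x·y^3 − 240·x·y^2 − 1920·x·y^3 − 720·x^2·y^2 − 32·x^2·y − 256·x^2·y^2 − 96·x^3·y    [distributive law]
= 608·y^2 + 1920·y^3 − 2960·x·y^2 + 48·y − 1048·x·y − 1688·x^2·y − 96·x − 336·x^2 − 144·x^3 + 1024·y^4 − 1536·x·y^3 − 976·x^2·y^2 − 96·x^3·y    [combine like terms]

608·y^2 + 1920·y^3 − 2960·x·y^2 + 48·y − 1048·x·y − 1688·x^2·y − 96·x − 336·x^2 − 144·x^3 + 1024·y^4 − 1536·x·y^3 − 976·x^2·y^2 − 96·x^3·y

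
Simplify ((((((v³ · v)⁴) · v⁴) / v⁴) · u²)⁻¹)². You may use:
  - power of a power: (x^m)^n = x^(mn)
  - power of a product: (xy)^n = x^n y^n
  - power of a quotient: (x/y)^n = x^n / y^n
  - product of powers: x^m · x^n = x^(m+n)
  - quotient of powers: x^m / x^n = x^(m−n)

((((((v³ · v)⁴) · v⁴) / v⁴) · u²)⁻¹)²
= (((((v³ · v)⁴) · v⁴) / v⁴) · u²)⁻²    [power of a power]
= (((((v³ · v)⁴) · v⁴) / v⁴)⁻²) · ((u²)⁻²)    [power of a product]
= (((((v³ · v)⁴) · v⁴)⁻²) / ((v⁴)⁻²)) · ((u²)⁻²)    [power of a quotient]
= (((((v³ · v)⁴)⁻²) · ((v⁴)⁻²)) / ((v⁴)⁻²)) · ((u²)⁻²)    [power of a product]
= ((((v³ · v)⁻⁸) · ((v⁴)⁻²)) / ((v⁴)⁻²)) · ((u²)⁻²)    [power of a power]
= (((((v³)⁻⁸) · (v⁻⁸)) · ((v⁴)⁻²)) / ((v⁴)⁻²)) · ((u²)⁻²)    [power of a product]
= (((v⁻²⁴ · (v⁻⁸)) · ((v⁴)⁻²)) / ((v⁴)⁻²)) · ((u²)⁻²)    [power of a power]
= ((v⁻³² · ((v⁴)⁻²)) / ((v⁴)⁻²)) · ((u²)⁻²)    [product of powers]
= ((v⁻³² · v⁻⁸) / ((v⁴)⁻²)) · ((u²)⁻²)    [power of a power]
= (v⁻⁴⁰ / ((v⁴)⁻²)) · ((u²)⁻²)    [product of powers]
= (v⁻⁴⁰ / v⁻⁸) · ((u²)⁻²)    [power of a power]
= v⁻³² · ((u²)⁻²)    [quotient of powers]
= v⁻³² · u⁻⁴    [power of a power]
= u⁻⁴·v⁻³²    [rearrange]

u⁻⁴·v⁻³²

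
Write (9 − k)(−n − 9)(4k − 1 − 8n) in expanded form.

−109kn + 657n + 72n^2 − 333k + 81 + 4k^2n − 8kn^2 + 36k^2

(9 − k)(−n − 9)(4k − 1 − 8n)
= (−9n − 81 + kn + 9k)(4k − 1 − 8n)    [distributive law]
= −36kn + 9n + 72n^2 − 324k + 81 + 648n + 4k^2n − kn − 8kn^2 + 36k^2 − 9k − 72kn    [distributive law]
= −109kn + 657n + 72n^2 − 333k + 81 + 4k^2n − 8kn^2 + 36k^2    [combine like terms]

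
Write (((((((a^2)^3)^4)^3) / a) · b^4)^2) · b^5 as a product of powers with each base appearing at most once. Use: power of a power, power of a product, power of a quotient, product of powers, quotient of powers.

(((((((a^2)^3)^4)^3) / a) · b^4)^2) · b^5
= (((((((a^2)^3)^4)^3) / a)^2) · ((b^4)^2)) · b^5    [power of a product]
= (((((((a^2)^3)^4)^3)^2) / (a^2)) · ((b^4)^2)) · b^5    [power of a quotient]
= ((((((a^2)^3)^4)^6) / (a^2)) · ((b^4)^2)) · b^5    [power of a power]
= (((((a^2)^3)^24) / (a^2)) · ((b^4)^2)) · b^5    [power of a power]
= ((((a^2)^72) / (a^2)) · ((b^4)^2)) · b^5    [power of a power]
= ((a^144 / (a^2)) · ((b^4)^2)) · b^5    [power of a power]
= (a^142 · ((b^4)^2)) · b^5    [quotient of powers]
= (a^142 · b^8) · b^5    [power of a power]
= a^142b^13    [product of powers]

a^142b^13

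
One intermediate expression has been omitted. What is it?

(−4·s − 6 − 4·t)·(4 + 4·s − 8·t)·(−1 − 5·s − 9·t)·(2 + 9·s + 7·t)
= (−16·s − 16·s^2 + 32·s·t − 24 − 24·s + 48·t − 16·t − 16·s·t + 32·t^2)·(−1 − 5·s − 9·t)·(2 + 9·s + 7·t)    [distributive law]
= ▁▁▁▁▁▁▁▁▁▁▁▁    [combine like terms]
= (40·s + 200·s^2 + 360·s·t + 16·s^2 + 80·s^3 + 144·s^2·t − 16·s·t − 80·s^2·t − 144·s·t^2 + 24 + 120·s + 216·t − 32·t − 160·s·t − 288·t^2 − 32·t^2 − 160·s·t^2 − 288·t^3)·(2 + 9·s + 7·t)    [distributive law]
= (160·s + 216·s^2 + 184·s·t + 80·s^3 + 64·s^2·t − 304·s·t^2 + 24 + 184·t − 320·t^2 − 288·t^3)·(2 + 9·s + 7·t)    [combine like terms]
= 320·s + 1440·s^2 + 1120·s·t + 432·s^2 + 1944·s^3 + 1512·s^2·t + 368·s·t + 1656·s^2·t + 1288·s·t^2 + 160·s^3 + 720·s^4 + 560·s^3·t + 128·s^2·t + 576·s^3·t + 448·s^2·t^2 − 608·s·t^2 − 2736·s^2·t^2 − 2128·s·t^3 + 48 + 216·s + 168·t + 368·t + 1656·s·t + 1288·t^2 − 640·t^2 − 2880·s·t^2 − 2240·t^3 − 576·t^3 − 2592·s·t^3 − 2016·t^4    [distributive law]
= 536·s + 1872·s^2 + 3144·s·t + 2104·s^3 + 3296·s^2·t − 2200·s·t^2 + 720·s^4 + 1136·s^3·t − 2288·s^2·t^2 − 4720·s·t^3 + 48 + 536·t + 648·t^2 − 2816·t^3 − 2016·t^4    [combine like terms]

After combine like terms, the bracketed line is:

(−40·s − 16·s^2 + 16·s·t − 24 + 32·t + 32·t^2)·(−1 − 5·s − 9·t)·(2 + 9·s + 7·t)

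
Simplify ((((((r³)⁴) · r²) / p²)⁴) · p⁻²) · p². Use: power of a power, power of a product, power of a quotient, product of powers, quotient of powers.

p⁻⁸r⁵⁶

((((((r³)⁴) · r²) / p²)⁴) · p⁻²) · p²
= ((((((r³)⁴) · r²)⁴) / ((p²)⁴)) · p⁻²) · p²    [power of a quotient]
= ((((((r³)⁴)⁴) · ((r²)⁴)) / ((p²)⁴)) · p⁻²) · p²    [power of a product]
= (((((r³)¹⁶) · ((r²)⁴)) / ((p²)⁴)) · p⁻²) · p²    [power of a power]
= (((r⁴⁸ · ((r²)⁴)) / ((p²)⁴)) · p⁻²) · p²    [power of a power]
= (((r⁴⁸ · r⁸) / ((p²)⁴)) · p⁻²) · p²    [power of a power]
= ((r⁵⁶ / ((p²)⁴)) · p⁻²) · p²    [product of powers]
= ((r⁵⁶ / p⁸) · p⁻²) · p²    [power of a power]
= p⁻⁸r⁵⁶    [quotient of powers; product of powers]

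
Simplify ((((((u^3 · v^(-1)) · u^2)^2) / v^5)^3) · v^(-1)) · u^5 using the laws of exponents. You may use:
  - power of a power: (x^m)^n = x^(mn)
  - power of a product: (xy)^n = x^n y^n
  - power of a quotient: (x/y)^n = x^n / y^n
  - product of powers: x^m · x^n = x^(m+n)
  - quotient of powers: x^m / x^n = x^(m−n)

u^35v^(-22)

((((((u^3 · v^(-1)) · u^2)^2) / v^5)^3) · v^(-1)) · u^5
= ((((((u^3 · v^(-1)) · u^2)^2)^3) / ((v^5)^3)) · v^(-1)) · u^5    [power of a quotient]
= (((((u^3 · v^(-1)) · u^2)^6) / ((v^5)^3)) · v^(-1)) · u^5    [power of a power]
= (((((u^3 · v^(-1))^6) · ((u^2)^6)) / ((v^5)^3)) · v^(-1)) · u^5    [power of a product]
= ((((((u^3)^6) · ((v^(-1))^6)) · ((u^2)^6)) / ((v^5)^3)) · v^(-1)) · u^5    [power of a product]
= ((((u^18 · ((v^(-1))^6)) · ((u^2)^6)) / ((v^5)^3)) · v^(-1)) · u^5    [power of a power]
= ((((u^18 · v^(-6)) · ((u^2)^6)) / ((v^5)^3)) · v^(-1)) · u^5    [power of a power]
= ((((u^18 · v^(-6)) · u^12) / ((v^5)^3)) · v^(-1)) · u^5    [power of a power]
= ((((u^18 · v^(-6)) · u^12) / v^15) · v^(-1)) · u^5    [power of a power]
= u^35v^(-22)    [quotient of powers; product of powers]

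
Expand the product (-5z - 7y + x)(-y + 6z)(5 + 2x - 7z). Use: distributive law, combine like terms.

(-5z - 7y + x)(-y + 6z)(5 + 2x - 7z)
= (5yz - 30z^2 + 7y^2 - 42yz - xy + 6xz)(5 + 2x - 7z)    [distributive law]
= (-37yz - 30z^2 + 7y^2 - xy + 6xz)(5 + 2x - 7z)    [combine like terms]
= -185yz - 74xyz + 259yz^2 - 150z^2 - 60xz^2 + 210z^3 + 35y^2 + 14xy^2 - 49y^2z - 5xy - 2x^2y + 7xyz + 30xz + 12x^2z - 42xz^2    [distributive law]
= -185yz - 67xyz + 259yz^2 - 150z^2 - 102xz^2 + 210z^3 + 35y^2 + 14xy^2 - 49y^2z - 5xy - 2x^2y + 30xz + 12x^2z    [combine like terms]

-185yz - 67xyz + 259yz^2 - 150z^2 - 102xz^2 + 210z^3 + 35y^2 + 14xy^2 - 49y^2z - 5xy - 2x^2y + 30xz + 12x^2z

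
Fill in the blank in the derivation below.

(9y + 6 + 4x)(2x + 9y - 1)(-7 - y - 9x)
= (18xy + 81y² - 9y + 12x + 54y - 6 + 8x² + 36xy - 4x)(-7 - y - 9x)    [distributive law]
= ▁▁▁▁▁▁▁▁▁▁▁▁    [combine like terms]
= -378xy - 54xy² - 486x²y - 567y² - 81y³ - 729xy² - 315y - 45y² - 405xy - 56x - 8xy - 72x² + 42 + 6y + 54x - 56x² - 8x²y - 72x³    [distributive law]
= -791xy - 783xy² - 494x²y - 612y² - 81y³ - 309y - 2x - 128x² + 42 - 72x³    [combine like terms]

By combine like terms:

(54xy + 81y² + 45y + 8x - 6 + 8x²)(-7 - y - 9x)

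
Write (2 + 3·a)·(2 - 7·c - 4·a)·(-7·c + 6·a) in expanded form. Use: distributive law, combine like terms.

(2 + 3·a)·(2 - 7·c - 4·a)·(-7·c + 6·a)
= (4 - 14·c - 8·a + 6·a - 21·a·c - 12·a²)·(-7·c + 6·a)    [distributive law]
= (4 - 14·c - 2·a - 21·a·c - 12·a²)·(-7·c + 6·a)    [combine like terms]
= -28·c + 24·a + 98·c² - 84·a·c + 14·a·c - 12·a² + 147·a·c² - 126·a²·c + 84·a²·c - 72·a³    [distributive law]
= -28·c + 24·a + 98·c² - 70·a·c - 12·a² + 147·a·c² - 42·a²·c - 72·a³    [combine like terms]

-28·c + 24·a + 98·c² - 70·a·c - 12·a² + 147·a·c² - 42·a²·c - 72·a³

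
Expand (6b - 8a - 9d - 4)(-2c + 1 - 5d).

-12bc + 6b - 30bd + 16ac - 8a + 40ad + 18cd + 11d + 45d^2 + 8c - 4

(6b - 8a - 9d - 4)(-2c + 1 - 5d)
= -12bc + 6b - 30bd + 16ac - 8a + 40ad + 18cd - 9d + 45d^2 + 8c - 4 + 20d    [distributive law]
= -12bc + 6b - 30bd + 16ac - 8a + 40ad + 18cd + 11d + 45d^2 + 8c - 4    [combine like terms]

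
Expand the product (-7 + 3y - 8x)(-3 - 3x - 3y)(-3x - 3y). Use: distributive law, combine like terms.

-63x - 63y - 135x^2 - 171xy - 36y^2 - 117x^2y - 18xy^2 + 27y^3 - 72x^3

(-7 + 3y - 8x)(-3 - 3x - 3y)(-3x - 3y)
= (21 + 21x + 21y - 9y - 9xy - 9y^2 + 24x + 24x^2 + 24xy)(-3x - 3y)    [distributive law]
= (21 + 45x + 12y + 15xy - 9y^2 + 24x^2)(-3x - 3y)    [combine like terms]
= -63x - 63y - 135x^2 - 135xy - 36xy - 36y^2 - 45x^2y - 45xy^2 + 27xy^2 + 27y^3 - 72x^3 - 72x^2y    [distributive law]
= -63x - 63y - 135x^2 - 171xy - 36y^2 - 117x^2y - 18xy^2 + 27y^3 - 72x^3    [combine like terms]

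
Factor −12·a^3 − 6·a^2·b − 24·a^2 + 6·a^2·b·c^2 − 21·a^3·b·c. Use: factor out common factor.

3·a^2(−4·a − 2·b − 8 + 2·b·c^2 − 7·a·b·c)

−12·a^3 − 6·a^2·b − 24·a^2 + 6·a^2·b·c^2 − 21·a^3·b·c
= 3(−4·a^3 − 2·a^2·b − 8·a^2 + 2·a^2·b·c^2 − 7·a^3·b·c)    [factor out 3]
= 3·a^2(−4·a − 2·b − 8 + 2·b·c^2 − 7·a·b·c)    [factor out a^2]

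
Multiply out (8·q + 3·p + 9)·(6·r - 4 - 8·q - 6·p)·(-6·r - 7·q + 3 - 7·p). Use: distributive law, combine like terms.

(8·q + 3·p + 9)·(6·r - 4 - 8·q - 6·p)·(-6·r - 7·q + 3 - 7·p)
= (48·q·r - 32·q - 64·q^2 - 48·p·q + 18·p·r - 12·p - 24·p·q - 18·p^2 + 54·r - 36 - 72·q - 54·p)·(-6·r - 7·q + 3 - 7·p)    [distributive law]
= (48·q·r - 104·q - 64·q^2 - 72·p·q + 18·p·r - 66·p - 18·p^2 + 54·r - 36)·(-6·r - 7·q + 3 - 7·p)    [combine like terms]
= -288·q·r^2 - 336·q^2·r + 144·q·r - 336·p·q·r + 624·q·r + 728·q^2 - 312·q + 728·p·q + 384·q^2·r + 448·q^3 - 192·q^2 + 448·p·q^2 + 432·p·q·r + 504·p·q^2 - 216·p·q + 504·p^2·q - 108·p·r^2 - 126·p·q·r + 54·p·r - 126·p^2·r + 396·p·r + 462·p·q - 198·p + 462·p^2 + 108·p^2·r + 126·p^2·q - 54·p^2 + 126·p^3 - 324·r^2 - 378·q·r + 162·r - 378·p·r + 216·r + 252·q - 108 + 252·p    [distributive law]
= -288·q·r^2 + 48·q^2·r + 390·q·r - 30·p·q·r + 536·q^2 - 60·q + 974·p·q + 448·q^3 + 952·p·q^2 + 630·p^2·q - 108·p·r^2 + 72·p·r - 18·p^2·r + 54·p + 408·p^2 + 126·p^3 - 324·r^2 + 378·r - 108    [combine like terms]

-288·q·r^2 + 48·q^2·r + 390·q·r - 30·p·q·r + 536·q^2 - 60·q + 974·p·q + 448·q^3 + 952·p·q^2 + 630·p^2·q - 108·p·r^2 + 72·p·r - 18·p^2·r + 54·p + 408·p^2 + 126·p^3 - 324·r^2 + 378·r - 108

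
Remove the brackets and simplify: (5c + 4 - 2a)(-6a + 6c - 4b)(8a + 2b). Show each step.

(5c + 4 - 2a)(-6a + 6c - 4b)(8a + 2b)
= (-30ac + 30c^2 - 20bc - 24a + 24c - 16b + 12a^2 - 12ac + 8ab)(8a + 2b)    [distributive law]
= (-42ac + 30c^2 - 20bc - 24a + 24c - 16b + 12a^2 + 8ab)(8a + 2b)    [combine like terms]
= -336a^2c - 84abc + 240ac^2 + 60bc^2 - 160abc - 40b^2c - 192a^2 - 48ab + 192ac + 48bc - 128ab - 32b^2 + 96a^3 + 24a^2b + 64a^2b + 16ab^2    [distributive law]
= -336a^2c - 244abc + 240ac^2 + 60bc^2 - 40b^2c - 192a^2 - 176ab + 192ac + 48bc - 32b^2 + 96a^3 + 88a^2b + 16ab^2    [combine like terms]

-336a^2c - 244abc + 240ac^2 + 60bc^2 - 40b^2c - 192a^2 - 176ab + 192ac + 48bc - 32b^2 + 96a^3 + 88a^2b + 16ab^2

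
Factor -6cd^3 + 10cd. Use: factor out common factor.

-6cd^3 + 10cd
= 2(-3cd^3 + 5cd)    [factor out 2]
= 2cd(-3d^2 + 5)    [factor out cd]

2cd(-3d^2 + 5)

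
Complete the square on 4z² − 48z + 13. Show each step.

4z² − 48z + 13
= 4(z² − 12z) + 13    [factor out 4 from the z-terms]
= 4(z² − 12z + 36 − 36) + 13    [add and subtract 36 inside the bracket]
= 4(z − 6)² − 144 + 13    [perfect-square identity]
= 4(z − 6)² − 131    [combine constants]

4(z − 6)² − 131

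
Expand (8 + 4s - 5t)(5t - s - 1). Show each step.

(8 + 4s - 5t)(5t - s - 1)
= 40t - 8s - 8 + 20st - 4s^2 - 4s - 25t^2 + 5st + 5t    [distributive law]
= 45t - 12s - 8 + 25st - 4s^2 - 25t^2    [combine like terms]

45t - 12s - 8 + 25st - 4s^2 - 25t^2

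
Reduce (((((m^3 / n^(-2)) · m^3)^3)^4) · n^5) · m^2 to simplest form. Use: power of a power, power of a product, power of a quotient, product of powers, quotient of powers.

(((((m^3 / n^(-2)) · m^3)^3)^4) · n^5) · m^2
= ((((m^3 / n^(-2)) · m^3)^12) · n^5) · m^2    [power of a power]
= ((((m^3 / n^(-2))^12) · ((m^3)^12)) · n^5) · m^2    [power of a product]
= (((((m^3)^12) / ((n^(-2))^12)) · ((m^3)^12)) · n^5) · m^2    [power of a quotient]
= (((m^36 / ((n^(-2))^12)) · ((m^3)^12)) · n^5) · m^2    [power of a power]
= (((m^36 / n^(-24)) · ((m^3)^12)) · n^5) · m^2    [power of a power]
= (((m^36 / n^(-24)) · m^36) · n^5) · m^2    [power of a power]
= m^74n^29    [quotient of powers; product of powers]

m^74n^29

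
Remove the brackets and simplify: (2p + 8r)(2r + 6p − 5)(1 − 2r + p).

(2p + 8r)(2r + 6p − 5)(1 − 2r + p)
= (4pr + 12p^2 − 10p + 16r^2 + 48pr − 40r)(1 − 2r + p)    [distributive law]
= (52pr + 12p^2 − 10p + 16r^2 − 40r)(1 − 2r + p)    [combine like terms]
= 52pr − 104pr^2 + 52p^2r + 12p^2 − 24p^2r + 12p^3 − 10p + 20pr − 10p^2 + 16r^2 − 32r^3 + 16pr^2 − 40r + 80r^2 − 40pr    [distributive law]
= 32pr − 88pr^2 + 28p^2r + 2p^2 + 12p^3 − 10p + 96r^2 − 32r^3 − 40r    [combine like terms]

32pr − 88pr^2 + 28p^2r + 2p^2 + 12p^3 − 10p + 96r^2 − 32r^3 − 40r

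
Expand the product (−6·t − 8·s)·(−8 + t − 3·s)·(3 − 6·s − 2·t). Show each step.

144·t − 386·s·t − 114·t² + 16·s·t² + 12·t³ − 108·s²·t + 192·s − 312·s² − 144·s³

(−6·t − 8·s)·(−8 + t − 3·s)·(3 − 6·s − 2·t)
= (48·t − 6·t² + 18·s·t + 64·s − 8·s·t + 24·s²)·(3 − 6·s − 2·t)    [distributive law]
= (48·t − 6·t² + 10·s·t + 64·s + 24·s²)·(3 − 6·s − 2·t)    [combine like terms]
= 144·t − 288·s·t − 96·t² − 18·t² + 36·s·t² + 12·t³ + 30·s·t − 60·s²·t − 20·s·t² + 192·s − 384·s² − 128·s·t + 72·s² − 144·s³ − 48·s²·t    [distributive law]
= 144·t − 386·s·t − 114·t² + 16·s·t² + 12·t³ − 108·s²·t + 192·s − 312·s² − 144·s³    [combine like terms]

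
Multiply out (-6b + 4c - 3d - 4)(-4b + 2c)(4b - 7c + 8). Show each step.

96b³ - 280b²c + 256b² + 228bc² - 368bc - 56c³ + 120c² + 48b²d - 108bcd + 96bd + 42c²d - 48cd + 128b - 64c

(-6b + 4c - 3d - 4)(-4b + 2c)(4b - 7c + 8)
= (24b² - 12bc - 16bc + 8c² + 12bd - 6cd + 16b - 8c)(4b - 7c + 8)    [distributive law]
= (24b² - 28bc + 8c² + 12bd - 6cd + 16b - 8c)(4b - 7c + 8)    [combine like terms]
= 96b³ - 168b²c + 192b² - 112b²c + 196bc² - 224bc + 32bc² - 56c³ + 64c² + 48b²d - 84bcd + 96bd - 24bcd + 42c²d - 48cd + 64b² - 112bc + 128b - 32bc + 56c² - 64c    [distributive law]
= 96b³ - 280b²c + 256b² + 228bc² - 368bc - 56c³ + 120c² + 48b²d - 108bcd + 96bd + 42c²d - 48cd + 128b - 64c    [combine like terms]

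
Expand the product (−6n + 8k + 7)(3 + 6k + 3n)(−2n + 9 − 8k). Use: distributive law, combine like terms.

(−6n + 8k + 7)(3 + 6k + 3n)(−2n + 9 − 8k)
= (−18n − 36kn − 18n^2 + 24k + 48k^2 + 24kn + 21 + 42k + 21n)(−2n + 9 − 8k)    [distributive law]
= (3n − 12kn − 18n^2 + 66k + 48k^2 + 21)(−2n + 9 − 8k)    [combine like terms]
= −6n^2 + 27n − 24kn + 24kn^2 − 108kn + 96k^2n + 36n^3 − 162n^2 + 144kn^2 − 132kn + 594k − 528k^2 − 96k^2n + 432k^2 − 384k^3 − 42n + 189 − 168k    [distributive law]
= −168n^2 − 15n − 264kn + 168kn^2 + 36n^3 + 426k − 96k^2 − 384k^3 + 189    [combine like terms]

−168n^2 − 15n − 264kn + 168kn^2 + 36n^3 + 426k − 96k^2 − 384k^3 + 189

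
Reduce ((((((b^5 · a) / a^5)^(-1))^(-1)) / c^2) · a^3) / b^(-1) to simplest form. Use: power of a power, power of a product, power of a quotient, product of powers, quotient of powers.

a^(-1)b^6c^(-2)

((((((b^5 · a) / a^5)^(-1))^(-1)) / c^2) · a^3) / b^(-1)
= (((((b^5 · a) / a^5)^1) / c^2) · a^3) / b^(-1)    [power of a power]
= (((((b^5 · a)^1) / ((a^5)^1)) / c^2) · a^3) / b^(-1)    [power of a quotient]
= ((((((b^5)^1) · (a^1)) / ((a^5)^1)) / c^2) · a^3) / b^(-1)    [power of a product]
= ((((b^5 · (a^1)) / ((a^5)^1)) / c^2) · a^3) / b^(-1)    [power of a power]
= ((((b^5 · a) / ((a^5)^1)) / c^2) · a^3) / b^(-1)    [power of a power]
= ((((b^5 · a) / a^5) / c^2) · a^3) / b^(-1)    [power of a power]
= a^(-1)b^6c^(-2)    [quotient of powers; product of powers]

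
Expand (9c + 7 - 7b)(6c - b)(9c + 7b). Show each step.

(9c + 7 - 7b)(6c - b)(9c + 7b)
= (54c^2 - 9bc + 42c - 7b - 42bc + 7b^2)(9c + 7b)    [distributive law]
= (54c^2 - 51bc + 42c - 7b + 7b^2)(9c + 7b)    [combine like terms]
= 486c^3 + 378bc^2 - 459bc^2 - 357b^2c + 378c^2 + 294bc - 63bc - 49b^2 + 63b^2c + 49b^3    [distributive law]
= 486c^3 - 81bc^2 - 294b^2c + 378c^2 + 231bc - 49b^2 + 49b^3    [combine like terms]

486c^3 - 81bc^2 - 294b^2c + 378c^2 + 231bc - 49b^2 + 49b^3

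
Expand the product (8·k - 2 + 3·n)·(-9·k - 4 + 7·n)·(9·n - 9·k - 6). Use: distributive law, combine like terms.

-909·k²·n + 648·k³ + 558·k² - 66·k·n + 12·k + 72·k·n² + 228·n - 48 - 360·n² + 189·n³

(8·k - 2 + 3·n)·(-9·k - 4 + 7·n)·(9·n - 9·k - 6)
= (-72·k² - 32·k + 56·k·n + 18·k + 8 - 14·n - 27·k·n - 12·n + 21·n²)·(9·n - 9·k - 6)    [distributive law]
= (-72·k² - 14·k + 29·k·n + 8 - 26·n + 21·n²)·(9·n - 9·k - 6)    [combine like terms]
= -648·k²·n + 648·k³ + 432·k² - 126·k·n + 126·k² + 84·k + 261·k·n² - 261·k²·n - 174·k·n + 72·n - 72·k - 48 - 234·n² + 234·k·n + 156·n + 189·n³ - 189·k·n² - 126·n²    [distributive law]
= -909·k²·n + 648·k³ + 558·k² - 66·k·n + 12·k + 72·k·n² + 228·n - 48 - 360·n² + 189·n³    [combine like terms]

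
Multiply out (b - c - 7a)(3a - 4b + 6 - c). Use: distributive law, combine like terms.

(b - c - 7a)(3a - 4b + 6 - c)
= 3ab - 4b² + 6b - bc - 3ac + 4bc - 6c + c² - 21a² + 28ab - 42a + 7ac    [distributive law]
= 31ab - 4b² + 6b + 3bc + 4ac - 6c + c² - 21a² - 42a    [combine like terms]

31ab - 4b² + 6b + 3bc + 4ac - 6c + c² - 21a² - 42a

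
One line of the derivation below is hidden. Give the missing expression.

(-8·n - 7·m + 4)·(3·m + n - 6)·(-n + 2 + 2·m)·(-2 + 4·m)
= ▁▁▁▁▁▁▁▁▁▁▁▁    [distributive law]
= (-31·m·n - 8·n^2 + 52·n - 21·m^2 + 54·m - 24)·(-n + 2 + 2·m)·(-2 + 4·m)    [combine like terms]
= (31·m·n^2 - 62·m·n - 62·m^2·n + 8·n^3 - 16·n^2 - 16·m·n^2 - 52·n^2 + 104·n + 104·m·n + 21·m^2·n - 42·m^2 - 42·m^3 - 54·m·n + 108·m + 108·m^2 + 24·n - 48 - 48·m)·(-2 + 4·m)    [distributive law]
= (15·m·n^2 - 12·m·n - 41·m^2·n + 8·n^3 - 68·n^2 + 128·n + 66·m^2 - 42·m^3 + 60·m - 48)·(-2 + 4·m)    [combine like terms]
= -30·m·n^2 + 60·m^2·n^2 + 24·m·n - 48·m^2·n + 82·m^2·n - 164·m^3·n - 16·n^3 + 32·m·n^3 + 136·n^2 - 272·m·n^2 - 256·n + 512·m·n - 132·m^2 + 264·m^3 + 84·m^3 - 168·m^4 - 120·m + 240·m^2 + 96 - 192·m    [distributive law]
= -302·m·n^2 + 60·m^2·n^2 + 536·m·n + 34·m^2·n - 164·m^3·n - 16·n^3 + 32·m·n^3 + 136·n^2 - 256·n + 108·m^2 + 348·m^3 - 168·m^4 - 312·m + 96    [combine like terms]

After distributive law, the bracketed line is:

(-24·m·n - 8·n^2 + 48·n - 21·m^2 - 7·m·n + 42·m + 12·m + 4·n - 24)·(-n + 2 + 2·m)·(-2 + 4·m)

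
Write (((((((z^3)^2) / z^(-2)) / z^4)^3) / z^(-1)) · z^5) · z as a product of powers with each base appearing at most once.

(((((((z^3)^2) / z^(-2)) / z^4)^3) / z^(-1)) · z^5) · z
= (((((((z^3)^2) / z^(-2))^3) / ((z^4)^3)) / z^(-1)) · z^5) · z    [power of a quotient]
= (((((((z^3)^2)^3) / ((z^(-2))^3)) / ((z^4)^3)) / z^(-1)) · z^5) · z    [power of a quotient]
= ((((((z^3)^6) / ((z^(-2))^3)) / ((z^4)^3)) / z^(-1)) · z^5) · z    [power of a power]
= ((((z^18 / ((z^(-2))^3)) / ((z^4)^3)) / z^(-1)) · z^5) · z    [power of a power]
= ((((z^18 / z^(-6)) / ((z^4)^3)) / z^(-1)) · z^5) · z    [power of a power]
= (((z^24 / ((z^4)^3)) / z^(-1)) · z^5) · z    [quotient of powers]
= (((z^24 / z^12) / z^(-1)) · z^5) · z    [power of a power]
= ((z^12 / z^(-1)) · z^5) · z    [quotient of powers]
= (z^13 · z^5) · z    [quotient of powers]
= z^18 · z    [product of powers]
= z^19    [product of powers]

z^19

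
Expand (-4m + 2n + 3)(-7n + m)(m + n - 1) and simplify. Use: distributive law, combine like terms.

(-4m + 2n + 3)(-7n + m)(m + n - 1)
= (28mn - 4m^2 - 14n^2 + 2mn - 21n + 3m)(m + n - 1)    [distributive law]
= (30mn - 4m^2 - 14n^2 - 21n + 3m)(m + n - 1)    [combine like terms]
= 30m^2n + 30mn^2 - 30mn - 4m^3 - 4m^2n + 4m^2 - 14mn^2 - 14n^3 + 14n^2 - 21mn - 21n^2 + 21n + 3m^2 + 3mn - 3m    [distributive law]
= 26m^2n + 16mn^2 - 48mn - 4m^3 + 7m^2 - 14n^3 - 7n^2 + 21n - 3m    [combine like terms]

26m^2n + 16mn^2 - 48mn - 4m^3 + 7m^2 - 14n^3 - 7n^2 + 21n - 3m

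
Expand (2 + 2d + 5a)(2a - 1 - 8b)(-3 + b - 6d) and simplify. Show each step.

(2 + 2d + 5a)(2a - 1 - 8b)(-3 + b - 6d)
= (4a - 2 - 16b + 4ad - 2d - 16bd + 10a² - 5a - 40ab)(-3 + b - 6d)    [distributive law]
= (-a - 2 - 16b + 4ad - 2d - 16bd + 10a² - 40ab)(-3 + b - 6d)    [combine like terms]
= 3a - ab + 6ad + 6 - 2b + 12d + 48b - 16b² + 96bd - 12ad + 4abd - 24ad² + 6d - 2bd + 12d² + 48bd - 16b²d + 96bd² - 30a² + 10a²b - 60a²d + 120ab - 40ab² + 240abd    [distributive law]
= 3a + 119ab - 6ad + 6 + 46b + 18d - 16b² + 142bd + 244abd - 24ad² + 12d² - 16b²d + 96bd² - 30a² + 10a²b - 60a²d - 40ab²    [combine like terms]

3a + 119ab - 6ad + 6 + 46b + 18d - 16b² + 142bd + 244abd - 24ad² + 12d² - 16b²d + 96bd² - 30a² + 10a²b - 60a²d - 40ab²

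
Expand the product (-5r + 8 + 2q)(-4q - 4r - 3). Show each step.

(-5r + 8 + 2q)(-4q - 4r - 3)
= 20qr + 20r^2 + 15r - 32q - 32r - 24 - 8q^2 - 8qr - 6q    [distributive law]
= 12qr + 20r^2 - 17r - 38q - 24 - 8q^2    [combine like terms]

12qr + 20r^2 - 17r - 38q - 24 - 8q^2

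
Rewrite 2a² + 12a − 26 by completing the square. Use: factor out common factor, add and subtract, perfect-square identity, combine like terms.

2a² + 12a − 26
= 2(a² + 6a) − 26    [factor out 2 from the a-terms]
= 2(a² + 6a + 9 − 9) − 26    [add and subtract 9 inside the bracket]
= 2(a + 3)² − 18 − 26    [perfect-square identity]
= 2(a + 3)² − 44    [combine constants]

2(a + 3)² − 44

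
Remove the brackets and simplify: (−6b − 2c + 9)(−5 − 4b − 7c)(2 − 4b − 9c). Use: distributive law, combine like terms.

(−6b − 2c + 9)(−5 − 4b − 7c)(2 − 4b − 9c)
= (30b + 24b² + 42bc + 10c + 8bc + 14c² − 45 − 36b − 63c)(2 − 4b − 9c)    [distributive law]
= (−6b + 24b² + 50bc − 53c + 14c² − 45)(2 − 4b − 9c)    [combine like terms]
= −12b + 24b² + 54bc + 48b² − 96b³ − 216b²c + 100bc − 200b²c − 450bc² − 106c + 212bc + 477c² + 28c² − 56bc² − 126c³ − 90 + 180b + 405c    [distributive law]
= 168b + 72b² + 366bc − 96b³ − 416b²c − 506bc² + 299c + 505c² − 126c³ − 90    [combine like terms]

168b + 72b² + 366bc − 96b³ − 416b²c − 506bc² + 299c + 505c² − 126c³ − 90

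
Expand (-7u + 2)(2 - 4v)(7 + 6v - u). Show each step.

(-7u + 2)(2 - 4v)(7 + 6v - u)
= (-14u + 28uv + 4 - 8v)(7 + 6v - u)    [distributive law]
= -98u - 84uv + 14u^2 + 196uv + 168uv^2 - 28u^2v + 28 + 24v - 4u - 56v - 48v^2 + 8uv    [distributive law]
= -102u + 120uv + 14u^2 + 168uv^2 - 28u^2v + 28 - 32v - 48v^2    [combine like terms]

-102u + 120uv + 14u^2 + 168uv^2 - 28u^2v + 28 - 32v - 48v^2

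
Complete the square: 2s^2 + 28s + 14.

2s^2 + 28s + 14
= 2(s^2 + 14s) + 14    [factor out 2 from the s-terms]
= 2(s^2 + 14s + 49 - 49) + 14    [add and subtract 49 inside the bracket]
= 2(s + 7)^2 - 98 + 14    [perfect-square identity]
= 2(s + 7)^2 - 84    [combine constants]

2(s + 7)^2 - 84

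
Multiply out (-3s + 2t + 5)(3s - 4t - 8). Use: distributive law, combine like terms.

-9s² + 18st + 39s - 8t² - 36t - 40

(-3s + 2t + 5)(3s - 4t - 8)
= -9s² + 12st + 24s + 6st - 8t² - 16t + 15s - 20t - 40    [distributive law]
= -9s² + 18st + 39s - 8t² - 36t - 40    [combine like terms]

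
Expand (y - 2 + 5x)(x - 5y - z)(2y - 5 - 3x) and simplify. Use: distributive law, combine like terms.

-33xy² + 86xy + 82x²y - 10y³ + 45y² - 2y²z + 9yz - 7xyz + 10x - 19x² - 50y - 10z + 19xz - 15x³ + 15x²z

(y - 2 + 5x)(x - 5y - z)(2y - 5 - 3x)
= (xy - 5y² - yz - 2x + 10y + 2z + 5x² - 25xy - 5xz)(2y - 5 - 3x)    [distributive law]
= (-24xy - 5y² - yz - 2x + 10y + 2z + 5x² - 5xz)(2y - 5 - 3x)    [combine like terms]
= -48xy² + 120xy + 72x²y - 10y³ + 25y² + 15xy² - 2y²z + 5yz + 3xyz - 4xy + 10x + 6x² + 20y² - 50y - 30xy + 4yz - 10z - 6xz + 10x²y - 25x² - 15x³ - 10xyz + 25xz + 15x²z    [distributive law]
= -33xy² + 86xy + 82x²y - 10y³ + 45y² - 2y²z + 9yz - 7xyz + 10x - 19x² - 50y - 10z + 19xz - 15x³ + 15x²z    [combine like terms]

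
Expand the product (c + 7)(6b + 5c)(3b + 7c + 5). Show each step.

(c + 7)(6b + 5c)(3b + 7c + 5)
= (6bc + 5c^2 + 42b + 35c)(3b + 7c + 5)    [distributive law]
= 18b^2c + 42bc^2 + 30bc + 15bc^2 + 35c^3 + 25c^2 + 126b^2 + 294bc + 210b + 105bc + 245c^2 + 175c    [distributive law]
= 18b^2c + 57bc^2 + 429bc + 35c^3 + 270c^2 + 126b^2 + 210b + 175c    [combine like terms]

18b^2c + 57bc^2 + 429bc + 35c^3 + 270c^2 + 126b^2 + 210b + 175c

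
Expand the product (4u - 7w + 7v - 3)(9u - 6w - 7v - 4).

(4u - 7w + 7v - 3)(9u - 6w - 7v - 4)
= 36u² - 24uw - 28uv - 16u - 63uw + 42w² + 49vw + 28w + 63uv - 42vw - 49v² - 28v - 27u + 18w + 21v + 12    [distributive law]
= 36u² - 87uw + 35uv - 43u + 42w² + 7vw + 46w - 49v² - 7v + 12    [combine like terms]

36u² - 87uw + 35uv - 43u + 42w² + 7vw + 46w - 49v² - 7v + 12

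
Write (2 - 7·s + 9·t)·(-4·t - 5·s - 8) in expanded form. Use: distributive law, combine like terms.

-80·t + 46·s - 16 - 17·s·t + 35·s² - 36·t²

(2 - 7·s + 9·t)·(-4·t - 5·s - 8)
= -8·t - 10·s - 16 + 28·s·t + 35·s² + 56·s - 36·t² - 45·s·t - 72·t    [distributive law]
= -80·t + 46·s - 16 - 17·s·t + 35·s² - 36·t²    [combine like terms]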